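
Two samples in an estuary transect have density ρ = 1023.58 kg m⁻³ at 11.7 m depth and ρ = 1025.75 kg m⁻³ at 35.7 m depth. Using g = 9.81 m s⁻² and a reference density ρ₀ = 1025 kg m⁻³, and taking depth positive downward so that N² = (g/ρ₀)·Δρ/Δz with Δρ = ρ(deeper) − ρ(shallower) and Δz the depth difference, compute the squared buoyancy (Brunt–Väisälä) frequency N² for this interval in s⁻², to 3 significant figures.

Δρ = 1025.75 − 1023.58 = 2.17 kg m⁻³ over Δz = 35.7 − 11.7 = 24 m.
N² = (9.81/1025) × (2.17/24) = 8.6535 × 10⁻⁴ s⁻² ≈ 8.65 × 10⁻⁴ s⁻².

8.65 × 10⁻⁴ s⁻²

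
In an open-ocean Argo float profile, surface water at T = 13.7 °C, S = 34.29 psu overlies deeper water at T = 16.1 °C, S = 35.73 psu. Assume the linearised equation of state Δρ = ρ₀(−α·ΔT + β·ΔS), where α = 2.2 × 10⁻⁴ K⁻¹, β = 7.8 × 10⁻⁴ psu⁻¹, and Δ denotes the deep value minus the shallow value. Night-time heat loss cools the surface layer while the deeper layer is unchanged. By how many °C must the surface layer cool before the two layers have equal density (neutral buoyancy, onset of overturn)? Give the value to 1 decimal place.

Neutral buoyancy requires Δρ = 0, i.e. −α(T_deep − T_surf′) + β(S_deep − S_surf) = 0.
T_surf′ = T_deep − (β/α)·ΔS = 16.1 − (7.8 × 10⁻⁴/2.2 × 10⁻⁴)·(+1.44) = 10.995 °C.
Cooling required: 13.7 − (10.995) = 2.705 °C.

2.7 °C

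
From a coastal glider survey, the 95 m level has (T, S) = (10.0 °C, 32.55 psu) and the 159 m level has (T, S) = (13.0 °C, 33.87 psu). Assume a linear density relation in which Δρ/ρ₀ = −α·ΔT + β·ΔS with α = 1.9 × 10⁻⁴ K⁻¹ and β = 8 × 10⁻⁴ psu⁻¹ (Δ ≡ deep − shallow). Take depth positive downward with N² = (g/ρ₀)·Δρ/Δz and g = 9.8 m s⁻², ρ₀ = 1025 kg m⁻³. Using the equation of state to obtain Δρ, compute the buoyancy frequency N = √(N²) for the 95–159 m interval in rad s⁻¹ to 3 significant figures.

8.63 × 10⁻³ rad s⁻¹

ΔT = +3.0 K, ΔS = +1.32 psu (deep − shallow).
Δρ/ρ₀ = −αΔT + βΔS = -5.70 × 10⁻⁴ + 1.056 × 10⁻³ = 4.86 × 10⁻⁴, so Δρ ≈ 0.4982 kg m⁻³.
N² = (g/ρ₀)·Δρ/Δz = g·(Δρ/ρ₀)/Δz = 9.8 × 4.86 × 10⁻⁴ / 64 = 7.4419 × 10⁻⁵ s⁻².
N = √(7.4419 × 10⁻⁵) = 8.6266 × 10⁻³ rad s⁻¹ ≈ 8.63 × 10⁻³ rad s⁻¹.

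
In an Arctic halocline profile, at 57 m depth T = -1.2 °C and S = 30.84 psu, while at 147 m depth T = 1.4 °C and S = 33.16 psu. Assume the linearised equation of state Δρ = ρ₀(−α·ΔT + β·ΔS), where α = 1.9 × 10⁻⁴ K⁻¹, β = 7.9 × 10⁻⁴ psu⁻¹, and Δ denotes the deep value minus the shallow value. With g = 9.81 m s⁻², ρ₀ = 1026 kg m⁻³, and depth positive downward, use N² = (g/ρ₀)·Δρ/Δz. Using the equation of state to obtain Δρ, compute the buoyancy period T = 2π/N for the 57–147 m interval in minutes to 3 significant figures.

ΔT = +2.6 K, ΔS = +2.32 psu (deep − shallow).
Δρ/ρ₀ = −αΔT + βΔS = -4.94 × 10⁻⁴ + 1.8328 × 10⁻³ = 1.3388 × 10⁻³, so Δρ ≈ 1.374 kg m⁻³.
N² = (g/ρ₀)·Δρ/Δz = g·(Δρ/ρ₀)/Δz = 9.81 × 1.3388 × 10⁻³ / 90 = 1.4593 × 10⁻⁴ s⁻².
N = √(1.4593 × 10⁻⁴) = 0.012080 rad s⁻¹ → T = 2π/N = 520.13 s = 8.6688 min ≈ 8.67 min.

8.67 min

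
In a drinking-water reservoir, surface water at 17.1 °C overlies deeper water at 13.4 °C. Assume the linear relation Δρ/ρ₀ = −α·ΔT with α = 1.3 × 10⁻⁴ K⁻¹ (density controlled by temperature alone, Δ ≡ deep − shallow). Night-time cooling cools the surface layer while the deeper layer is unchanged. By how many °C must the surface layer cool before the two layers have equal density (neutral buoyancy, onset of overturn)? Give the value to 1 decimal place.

3.7 °C

With temperature the only control, equal density requires T_surf′ = T_deep.
T_surf′ = 13.4 °C.
Cooling required: 17.1 − 13.4 = 3.7 °C.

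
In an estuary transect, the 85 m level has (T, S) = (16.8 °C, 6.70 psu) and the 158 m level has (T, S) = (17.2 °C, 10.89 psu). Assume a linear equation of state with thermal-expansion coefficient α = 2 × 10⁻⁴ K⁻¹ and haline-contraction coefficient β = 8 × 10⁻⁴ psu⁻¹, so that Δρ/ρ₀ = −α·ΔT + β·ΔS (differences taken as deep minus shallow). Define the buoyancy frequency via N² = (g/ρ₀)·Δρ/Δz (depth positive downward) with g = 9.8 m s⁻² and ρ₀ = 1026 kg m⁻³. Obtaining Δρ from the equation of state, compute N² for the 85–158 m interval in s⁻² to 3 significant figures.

4.39 × 10⁻⁴ s⁻²

ΔT = +0.4 K, ΔS = +4.19 psu (deep − shallow).
Δρ/ρ₀ = −αΔT + βΔS = -8.00 × 10⁻⁵ + 3.352 × 10⁻³ = 3.272 × 10⁻³, so Δρ ≈ 3.357 kg m⁻³.
N² = (g/ρ₀)·Δρ/Δz = g·(Δρ/ρ₀)/Δz = 9.8 × 3.272 × 10⁻³ / 73 = 4.3925 × 10⁻⁴ s⁻² ≈ 4.39 × 10⁻⁴ s⁻².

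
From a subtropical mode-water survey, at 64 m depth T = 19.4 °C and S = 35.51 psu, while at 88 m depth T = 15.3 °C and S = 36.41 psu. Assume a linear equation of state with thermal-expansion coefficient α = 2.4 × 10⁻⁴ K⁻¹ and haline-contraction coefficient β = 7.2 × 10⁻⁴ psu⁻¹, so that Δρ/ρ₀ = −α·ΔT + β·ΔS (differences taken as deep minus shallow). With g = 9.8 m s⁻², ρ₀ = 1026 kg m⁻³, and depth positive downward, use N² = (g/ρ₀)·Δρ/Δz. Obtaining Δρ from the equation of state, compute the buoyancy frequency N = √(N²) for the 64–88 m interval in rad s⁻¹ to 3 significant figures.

0.0258 rad s⁻¹

ΔT = -4.1 K, ΔS = +0.90 psu (deep − shallow).
Δρ/ρ₀ = −αΔT + βΔS = 9.84 × 10⁻⁴ + 6.48 × 10⁻⁴ = 1.632 × 10⁻³, so Δρ ≈ 1.674 kg m⁻³.
N² = (g/ρ₀)·Δρ/Δz = g·(Δρ/ρ₀)/Δz = 9.8 × 1.632 × 10⁻³ / 24 = 6.6640 × 10⁻⁴ s⁻².
N = √(6.6640 × 10⁻⁴) = 0.025815 rad s⁻¹ ≈ 0.0258 rad s⁻¹.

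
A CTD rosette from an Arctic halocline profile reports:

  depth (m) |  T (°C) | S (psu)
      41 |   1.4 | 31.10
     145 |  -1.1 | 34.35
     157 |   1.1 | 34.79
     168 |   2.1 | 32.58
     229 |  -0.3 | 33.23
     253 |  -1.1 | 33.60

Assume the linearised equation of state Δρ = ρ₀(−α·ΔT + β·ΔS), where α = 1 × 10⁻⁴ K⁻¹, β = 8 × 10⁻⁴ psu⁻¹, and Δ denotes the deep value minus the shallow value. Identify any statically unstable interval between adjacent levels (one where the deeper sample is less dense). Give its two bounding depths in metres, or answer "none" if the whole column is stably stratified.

157–168 m

Evaluate Δρ/ρ₀ = −αΔT + βΔS across each adjacent pair:
  41–145 m: −αΔT+βΔS = −(1 × 10⁻⁴)(-2.5)+(8 × 10⁻⁴)(+3.25) = 2.9 × 10⁻³ → stable
  145–157 m: −αΔT+βΔS = −(1 × 10⁻⁴)(+2.2)+(8 × 10⁻⁴)(+0.44) = 1.3 × 10⁻⁴ → stable
  157–168 m: −αΔT+βΔS = −(1 × 10⁻⁴)(+1.0)+(8 × 10⁻⁴)(-2.21) = -1.9 × 10⁻³ → UNSTABLE
  168–229 m: −αΔT+βΔS = −(1 × 10⁻⁴)(-2.4)+(8 × 10⁻⁴)(+0.65) = 7.6 × 10⁻⁴ → stable
  229–253 m: −αΔT+βΔS = −(1 × 10⁻⁴)(-0.8)+(8 × 10⁻⁴)(+0.37) = 3.8 × 10⁻⁴ → stable
The 157–168 m interval has Δρ < 0: lighter water underlies denser water.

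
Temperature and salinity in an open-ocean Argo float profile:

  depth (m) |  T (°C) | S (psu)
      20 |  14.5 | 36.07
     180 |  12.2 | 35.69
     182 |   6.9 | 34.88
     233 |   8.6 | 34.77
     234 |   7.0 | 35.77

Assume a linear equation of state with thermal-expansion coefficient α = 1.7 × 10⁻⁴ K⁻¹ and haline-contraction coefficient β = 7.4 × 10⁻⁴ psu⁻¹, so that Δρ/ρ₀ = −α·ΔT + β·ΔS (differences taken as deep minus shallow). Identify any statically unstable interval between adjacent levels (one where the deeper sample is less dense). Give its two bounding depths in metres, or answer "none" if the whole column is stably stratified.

182–233 m

Evaluate Δρ/ρ₀ = −αΔT + βΔS across each adjacent pair:
  20–180 m: −αΔT+βΔS = −(1.7 × 10⁻⁴)(-2.3)+(7.4 × 10⁻⁴)(-0.38) = 1.1 × 10⁻⁴ → stable
  180–182 m: −αΔT+βΔS = −(1.7 × 10⁻⁴)(-5.3)+(7.4 × 10⁻⁴)(-0.81) = 3.0 × 10⁻⁴ → stable
  182–233 m: −αΔT+βΔS = −(1.7 × 10⁻⁴)(+1.7)+(7.4 × 10⁻⁴)(-0.11) = -3.7 × 10⁻⁴ → UNSTABLE
  233–234 m: −αΔT+βΔS = −(1.7 × 10⁻⁴)(-1.6)+(7.4 × 10⁻⁴)(+1.00) = 1.0 × 10⁻³ → stable
The 182–233 m interval has Δρ < 0: lighter water underlies denser water.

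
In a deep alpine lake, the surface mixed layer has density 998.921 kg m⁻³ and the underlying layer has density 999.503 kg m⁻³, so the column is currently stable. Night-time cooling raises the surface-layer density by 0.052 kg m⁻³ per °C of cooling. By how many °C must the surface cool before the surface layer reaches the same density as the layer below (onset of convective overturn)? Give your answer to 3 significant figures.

Density deficit of the surface layer: 999.503 − 998.921 = 0.582 kg m⁻³.
Required change = 0.582 / 0.052 = 11.2 °C.

11.2 °C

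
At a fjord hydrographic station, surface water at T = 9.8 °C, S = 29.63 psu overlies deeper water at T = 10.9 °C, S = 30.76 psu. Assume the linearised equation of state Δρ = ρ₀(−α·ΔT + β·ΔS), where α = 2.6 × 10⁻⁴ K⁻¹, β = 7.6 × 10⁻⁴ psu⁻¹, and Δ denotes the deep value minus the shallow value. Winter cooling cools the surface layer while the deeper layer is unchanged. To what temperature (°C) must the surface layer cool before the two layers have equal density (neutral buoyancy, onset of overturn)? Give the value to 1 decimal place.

7.6 °C

Neutral buoyancy requires Δρ = 0, i.e. −α(T_deep − T_surf′) + β(S_deep − S_surf) = 0.
T_surf′ = T_deep − (β/α)·ΔS = 10.9 − (7.6 × 10⁻⁴/2.6 × 10⁻⁴)·(+1.13) = 7.597 °C.
Cooling required: 9.8 − (7.597) = 2.203 °C.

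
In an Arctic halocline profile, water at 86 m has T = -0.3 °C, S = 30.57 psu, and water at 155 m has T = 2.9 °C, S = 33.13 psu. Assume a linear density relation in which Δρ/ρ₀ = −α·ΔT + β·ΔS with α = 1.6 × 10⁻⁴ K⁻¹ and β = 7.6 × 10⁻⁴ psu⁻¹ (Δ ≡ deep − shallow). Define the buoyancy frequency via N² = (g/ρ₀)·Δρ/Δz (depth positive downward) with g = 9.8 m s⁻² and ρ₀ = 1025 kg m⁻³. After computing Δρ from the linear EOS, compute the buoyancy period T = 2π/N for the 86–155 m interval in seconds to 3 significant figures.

440 s

ΔT = +3.2 K, ΔS = +2.56 psu (deep − shallow).
Δρ/ρ₀ = −αΔT + βΔS = -5.12 × 10⁻⁴ + 1.9456 × 10⁻³ = 1.4336 × 10⁻³, so Δρ ≈ 1.469 kg m⁻³.
N² = (g/ρ₀)·Δρ/Δz = g·(Δρ/ρ₀)/Δz = 9.8 × 1.4336 × 10⁻³ / 69 = 2.0361 × 10⁻⁴ s⁻².
N = √(2.0361 × 10⁻⁴) = 0.014269 rad s⁻¹ → T = 2π/N = 440.34 s ≈ 440 s.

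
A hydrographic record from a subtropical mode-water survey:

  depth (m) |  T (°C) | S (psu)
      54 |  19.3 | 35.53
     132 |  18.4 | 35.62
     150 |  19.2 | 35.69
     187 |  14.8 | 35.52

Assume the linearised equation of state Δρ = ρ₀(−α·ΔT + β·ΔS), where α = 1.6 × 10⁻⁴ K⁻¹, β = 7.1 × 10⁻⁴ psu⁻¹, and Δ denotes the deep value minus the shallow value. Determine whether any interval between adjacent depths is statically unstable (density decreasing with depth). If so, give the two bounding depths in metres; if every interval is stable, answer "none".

Evaluate Δρ/ρ₀ = −αΔT + βΔS across each adjacent pair:
  54–132 m: −αΔT+βΔS = −(1.6 × 10⁻⁴)(-0.9)+(7.1 × 10⁻⁴)(+0.09) = 2.1 × 10⁻⁴ → stable
  132–150 m: −αΔT+βΔS = −(1.6 × 10⁻⁴)(+0.8)+(7.1 × 10⁻⁴)(+0.07) = -7.8 × 10⁻⁵ → UNSTABLE
  150–187 m: −αΔT+βΔS = −(1.6 × 10⁻⁴)(-4.4)+(7.1 × 10⁻⁴)(-0.17) = 5.8 × 10⁻⁴ → stable
The 132–150 m interval has Δρ < 0: lighter water underlies denser water.

132–150 m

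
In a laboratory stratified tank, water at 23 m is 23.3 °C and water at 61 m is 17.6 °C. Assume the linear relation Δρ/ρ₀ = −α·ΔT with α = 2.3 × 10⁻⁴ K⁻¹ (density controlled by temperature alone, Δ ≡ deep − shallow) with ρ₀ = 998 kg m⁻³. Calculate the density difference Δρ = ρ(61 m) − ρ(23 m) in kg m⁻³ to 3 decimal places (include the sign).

ΔT = -5.7 K, Δρ/ρ₀ = −αΔT = 1.311 × 10⁻³.
Δρ = 998 × (1.311 × 10⁻³) = +1.308 kg m⁻³.
Positive Δρ: denser below, stable.

+1.308 kg m⁻³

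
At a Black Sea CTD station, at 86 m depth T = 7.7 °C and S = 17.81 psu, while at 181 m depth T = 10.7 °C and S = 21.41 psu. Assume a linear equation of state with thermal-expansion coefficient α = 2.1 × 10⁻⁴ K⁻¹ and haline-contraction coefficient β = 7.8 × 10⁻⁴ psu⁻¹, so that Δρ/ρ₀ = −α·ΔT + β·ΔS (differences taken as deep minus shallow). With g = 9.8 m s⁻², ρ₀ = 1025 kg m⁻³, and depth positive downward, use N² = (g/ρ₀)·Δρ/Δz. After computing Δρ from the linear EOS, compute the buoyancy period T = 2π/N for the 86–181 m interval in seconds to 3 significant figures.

419 s

ΔT = +3.0 K, ΔS = +3.60 psu (deep − shallow).
Δρ/ρ₀ = −αΔT + βΔS = -6.30 × 10⁻⁴ + 2.808 × 10⁻³ = 2.178 × 10⁻³, so Δρ ≈ 2.232 kg m⁻³.
N² = (g/ρ₀)·Δρ/Δz = g·(Δρ/ρ₀)/Δz = 9.8 × 2.178 × 10⁻³ / 95 = 2.2468 × 10⁻⁴ s⁻².
N = √(2.2468 × 10⁻⁴) = 0.014989 rad s⁻¹ → T = 2π/N = 419.19 s ≈ 419 s.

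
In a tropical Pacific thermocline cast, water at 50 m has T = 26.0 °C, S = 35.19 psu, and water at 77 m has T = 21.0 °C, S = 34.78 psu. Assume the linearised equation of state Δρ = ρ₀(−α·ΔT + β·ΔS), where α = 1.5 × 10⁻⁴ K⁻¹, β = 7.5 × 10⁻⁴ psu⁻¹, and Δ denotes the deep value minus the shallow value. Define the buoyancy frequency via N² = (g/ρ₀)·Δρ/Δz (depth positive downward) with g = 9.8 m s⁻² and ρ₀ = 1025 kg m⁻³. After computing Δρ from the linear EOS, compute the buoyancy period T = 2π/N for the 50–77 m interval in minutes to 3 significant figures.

8.26 min

ΔT = -5.0 K, ΔS = -0.41 psu (deep − shallow).
Δρ/ρ₀ = −αΔT + βΔS = 7.50 × 10⁻⁴ − 3.075 × 10⁻⁴ = 4.425 × 10⁻⁴, so Δρ ≈ 0.4536 kg m⁻³.
N² = (g/ρ₀)·Δρ/Δz = g·(Δρ/ρ₀)/Δz = 9.8 × 4.425 × 10⁻⁴ / 27 = 1.6061 × 10⁻⁴ s⁻².
N = √(1.6061 × 10⁻⁴) = 0.012673 rad s⁻¹ → T = 2π/N = 495.79 s = 8.2632 min ≈ 8.26 min.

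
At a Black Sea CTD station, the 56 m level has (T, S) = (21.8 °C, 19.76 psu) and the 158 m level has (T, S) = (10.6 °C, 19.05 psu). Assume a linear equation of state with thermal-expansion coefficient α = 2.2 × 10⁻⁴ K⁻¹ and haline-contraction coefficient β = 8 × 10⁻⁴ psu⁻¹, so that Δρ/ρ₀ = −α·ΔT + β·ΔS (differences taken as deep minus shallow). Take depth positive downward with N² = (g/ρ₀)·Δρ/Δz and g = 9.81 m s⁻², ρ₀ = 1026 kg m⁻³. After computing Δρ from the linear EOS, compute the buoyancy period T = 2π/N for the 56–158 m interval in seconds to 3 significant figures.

465 s

ΔT = -11.2 K, ΔS = -0.71 psu (deep − shallow).
Δρ/ρ₀ = −αΔT + βΔS = 2.464 × 10⁻³ − 5.68 × 10⁻⁴ = 1.896 × 10⁻³, so Δρ ≈ 1.945 kg m⁻³.
N² = (g/ρ₀)·Δρ/Δz = g·(Δρ/ρ₀)/Δz = 9.81 × 1.896 × 10⁻³ / 102 = 1.8235 × 10⁻⁴ s⁻².
N = √(1.8235 × 10⁻⁴) = 0.013504 rad s⁻¹ → T = 2π/N = 465.28 s ≈ 465 s.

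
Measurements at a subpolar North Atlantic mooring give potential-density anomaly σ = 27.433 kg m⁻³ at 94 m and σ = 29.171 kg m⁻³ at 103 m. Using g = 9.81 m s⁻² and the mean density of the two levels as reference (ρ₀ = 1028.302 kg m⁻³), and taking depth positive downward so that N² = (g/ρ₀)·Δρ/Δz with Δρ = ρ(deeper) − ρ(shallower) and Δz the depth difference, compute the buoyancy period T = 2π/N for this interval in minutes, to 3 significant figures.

2.44 min

Δρ = 1029.171 − 1027.433 = 1.738 kg m⁻³ over Δz = 103 − 94 = 9 m.
N² = (9.81/1028.302) × (1.738/9) = 1.8423 × 10⁻³ s⁻².
N = √(1.8423 × 10⁻³) = 0.042922 rad s⁻¹, so T = 2π/N = 146.39 s = 2.4398 min ≈ 2.44 min.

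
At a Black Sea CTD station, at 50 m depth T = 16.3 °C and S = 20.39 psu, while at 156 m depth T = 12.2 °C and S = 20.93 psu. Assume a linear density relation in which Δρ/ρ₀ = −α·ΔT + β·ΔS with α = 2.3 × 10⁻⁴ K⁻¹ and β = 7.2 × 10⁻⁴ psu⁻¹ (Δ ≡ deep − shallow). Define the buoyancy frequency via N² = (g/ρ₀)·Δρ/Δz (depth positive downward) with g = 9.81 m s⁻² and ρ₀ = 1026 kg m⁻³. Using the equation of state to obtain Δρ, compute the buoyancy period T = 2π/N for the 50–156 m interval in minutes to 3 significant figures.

ΔT = -4.1 K, ΔS = +0.54 psu (deep − shallow).
Δρ/ρ₀ = −αΔT + βΔS = 9.43 × 10⁻⁴ + 3.888 × 10⁻⁴ = 1.3318 × 10⁻³, so Δρ ≈ 1.366 kg m⁻³.
N² = (g/ρ₀)·Δρ/Δz = g·(Δρ/ρ₀)/Δz = 9.81 × 1.3318 × 10⁻³ / 106 = 1.2325 × 10⁻⁴ s⁻².
N = √(1.2325 × 10⁻⁴) = 0.011102 rad s⁻¹ → T = 2π/N = 565.95 s = 9.4325 min ≈ 9.43 min.

9.43 min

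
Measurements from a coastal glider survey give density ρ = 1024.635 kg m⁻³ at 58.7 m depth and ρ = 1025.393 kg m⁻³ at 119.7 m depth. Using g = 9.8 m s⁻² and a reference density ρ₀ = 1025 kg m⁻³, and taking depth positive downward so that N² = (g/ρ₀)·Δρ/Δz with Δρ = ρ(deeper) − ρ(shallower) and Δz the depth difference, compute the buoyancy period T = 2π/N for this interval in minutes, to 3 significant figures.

Δρ = 1025.393 − 1024.635 = 0.758 kg m⁻³ over Δz = 119.7 − 58.7 = 61 m.
N² = (9.8/1025) × (0.758/61) = 1.1881 × 10⁻⁴ s⁻².
N = √(1.1881 × 10⁻⁴) = 0.010900 rad s⁻¹, so T = 2π/N = 576.44 s = 9.6073 min ≈ 9.61 min.

9.61 min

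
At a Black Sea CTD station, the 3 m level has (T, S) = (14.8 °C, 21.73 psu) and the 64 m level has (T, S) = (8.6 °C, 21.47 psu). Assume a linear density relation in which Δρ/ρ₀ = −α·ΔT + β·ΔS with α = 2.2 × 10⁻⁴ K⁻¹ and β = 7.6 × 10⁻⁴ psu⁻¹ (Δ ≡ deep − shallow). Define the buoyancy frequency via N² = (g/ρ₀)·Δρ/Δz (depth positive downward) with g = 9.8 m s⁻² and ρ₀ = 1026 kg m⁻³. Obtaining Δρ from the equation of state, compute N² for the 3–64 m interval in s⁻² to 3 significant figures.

ΔT = -6.2 K, ΔS = -0.26 psu (deep − shallow).
Δρ/ρ₀ = −αΔT + βΔS = 1.364 × 10⁻³ − 1.976 × 10⁻⁴ = 1.1664 × 10⁻³, so Δρ ≈ 1.197 kg m⁻³.
N² = (g/ρ₀)·Δρ/Δz = g·(Δρ/ρ₀)/Δz = 9.8 × 1.1664 × 10⁻³ / 61 = 1.8739 × 10⁻⁴ s⁻² ≈ 1.87 × 10⁻⁴ s⁻².

1.87 × 10⁻⁴ s⁻²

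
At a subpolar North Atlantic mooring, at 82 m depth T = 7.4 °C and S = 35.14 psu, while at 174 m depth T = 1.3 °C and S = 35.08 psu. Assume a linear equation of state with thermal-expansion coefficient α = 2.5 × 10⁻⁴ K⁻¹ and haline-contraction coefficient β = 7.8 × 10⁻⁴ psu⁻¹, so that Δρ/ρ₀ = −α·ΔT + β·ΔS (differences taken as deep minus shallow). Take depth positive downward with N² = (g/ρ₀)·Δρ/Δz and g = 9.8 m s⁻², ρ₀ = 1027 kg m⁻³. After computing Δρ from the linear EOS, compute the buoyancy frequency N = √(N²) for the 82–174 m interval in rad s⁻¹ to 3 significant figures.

ΔT = -6.1 K, ΔS = -0.06 psu (deep − shallow).
Δρ/ρ₀ = −αΔT + βΔS = 1.525 × 10⁻³ − 4.68 × 10⁻⁵ = 1.4782 × 10⁻³, so Δρ ≈ 1.518 kg m⁻³.
N² = (g/ρ₀)·Δρ/Δz = g·(Δρ/ρ₀)/Δz = 9.8 × 1.4782 × 10⁻³ / 92 = 1.5746 × 10⁻⁴ s⁻².
N = √(1.5746 × 10⁻⁴) = 0.012548 rad s⁻¹ ≈ 0.0125 rad s⁻¹.

0.0125 rad s⁻¹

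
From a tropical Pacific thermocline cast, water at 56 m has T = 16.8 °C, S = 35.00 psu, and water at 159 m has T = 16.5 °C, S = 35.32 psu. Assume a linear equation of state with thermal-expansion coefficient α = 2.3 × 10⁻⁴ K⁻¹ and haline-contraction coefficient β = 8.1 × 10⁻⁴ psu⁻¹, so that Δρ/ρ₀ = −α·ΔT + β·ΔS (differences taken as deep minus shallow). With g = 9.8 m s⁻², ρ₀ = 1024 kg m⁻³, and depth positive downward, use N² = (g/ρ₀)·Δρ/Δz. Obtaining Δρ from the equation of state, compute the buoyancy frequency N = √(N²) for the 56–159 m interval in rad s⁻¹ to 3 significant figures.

ΔT = -0.3 K, ΔS = +0.32 psu (deep − shallow).
Δρ/ρ₀ = −αΔT + βΔS = 6.90 × 10⁻⁵ + 2.592 × 10⁻⁴ = 3.282 × 10⁻⁴, so Δρ ≈ 0.3361 kg m⁻³.
N² = (g/ρ₀)·Δρ/Δz = g·(Δρ/ρ₀)/Δz = 9.8 × 3.282 × 10⁻⁴ / 103 = 3.1227 × 10⁻⁵ s⁻².
N = √(3.1227 × 10⁻⁵) = 5.5881 × 10⁻³ rad s⁻¹ ≈ 5.59 × 10⁻³ rad s⁻¹.

5.59 × 10⁻³ rad s⁻¹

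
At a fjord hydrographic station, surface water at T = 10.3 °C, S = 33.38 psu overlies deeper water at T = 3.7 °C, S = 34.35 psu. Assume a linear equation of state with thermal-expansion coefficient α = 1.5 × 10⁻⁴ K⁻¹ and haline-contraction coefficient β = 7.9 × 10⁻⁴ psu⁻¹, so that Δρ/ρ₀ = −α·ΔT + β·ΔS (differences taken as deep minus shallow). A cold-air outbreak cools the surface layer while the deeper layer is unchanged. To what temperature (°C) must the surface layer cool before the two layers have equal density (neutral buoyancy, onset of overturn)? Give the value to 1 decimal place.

-1.4 °C

Neutral buoyancy requires Δρ = 0, i.e. −α(T_deep − T_surf′) + β(S_deep − S_surf) = 0.
T_surf′ = T_deep − (β/α)·ΔS = 3.7 − (7.9 × 10⁻⁴/1.5 × 10⁻⁴)·(+0.97) = -1.409 °C.
Cooling required: 10.3 − (-1.409) = 11.709 °C.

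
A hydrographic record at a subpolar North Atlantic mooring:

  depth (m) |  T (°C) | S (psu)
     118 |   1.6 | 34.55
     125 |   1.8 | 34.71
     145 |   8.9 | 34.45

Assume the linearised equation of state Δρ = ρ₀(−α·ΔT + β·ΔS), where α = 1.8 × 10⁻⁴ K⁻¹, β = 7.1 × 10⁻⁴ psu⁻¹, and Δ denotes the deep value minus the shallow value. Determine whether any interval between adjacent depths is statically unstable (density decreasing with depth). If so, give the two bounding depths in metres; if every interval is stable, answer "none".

125–145 m

Evaluate Δρ/ρ₀ = −αΔT + βΔS across each adjacent pair:
  118–125 m: −αΔT+βΔS = −(1.8 × 10⁻⁴)(+0.2)+(7.1 × 10⁻⁴)(+0.16) = 7.8 × 10⁻⁵ → stable
  125–145 m: −αΔT+βΔS = −(1.8 × 10⁻⁴)(+7.1)+(7.1 × 10⁻⁴)(-0.26) = -1.5 × 10⁻³ → UNSTABLE
The 125–145 m interval has Δρ < 0: lighter water underlies denser water.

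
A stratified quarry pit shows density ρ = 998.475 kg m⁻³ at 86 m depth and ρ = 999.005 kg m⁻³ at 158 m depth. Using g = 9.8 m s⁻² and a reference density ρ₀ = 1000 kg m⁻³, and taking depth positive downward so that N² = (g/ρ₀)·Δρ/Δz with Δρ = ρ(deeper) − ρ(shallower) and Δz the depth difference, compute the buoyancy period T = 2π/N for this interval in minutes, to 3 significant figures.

12.3 min

Δρ = 999.005 − 998.475 = 0.530 kg m⁻³ over Δz = 158 − 86 = 72 m.
N² = (9.8/1000) × (0.530/72) = 7.2139 × 10⁻⁵ s⁻².
N = √(7.2139 × 10⁻⁵) = 8.4935 × 10⁻³ rad s⁻¹, so T = 2π/N = 739.76 s = 12.329 min ≈ 12.3 min.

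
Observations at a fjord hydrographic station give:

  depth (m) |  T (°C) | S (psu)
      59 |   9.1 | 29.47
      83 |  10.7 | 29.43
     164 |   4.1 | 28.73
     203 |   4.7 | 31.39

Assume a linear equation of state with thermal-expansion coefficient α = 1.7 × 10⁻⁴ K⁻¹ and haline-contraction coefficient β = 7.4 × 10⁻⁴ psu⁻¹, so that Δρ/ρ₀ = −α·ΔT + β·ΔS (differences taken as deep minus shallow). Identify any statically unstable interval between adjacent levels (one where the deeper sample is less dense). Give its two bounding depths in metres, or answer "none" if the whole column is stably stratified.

59–83 m

Evaluate Δρ/ρ₀ = −αΔT + βΔS across each adjacent pair:
  59–83 m: −αΔT+βΔS = −(1.7 × 10⁻⁴)(+1.6)+(7.4 × 10⁻⁴)(-0.04) = -3.0 × 10⁻⁴ → UNSTABLE
  83–164 m: −αΔT+βΔS = −(1.7 × 10⁻⁴)(-6.6)+(7.4 × 10⁻⁴)(-0.70) = 6.0 × 10⁻⁴ → stable
  164–203 m: −αΔT+βΔS = −(1.7 × 10⁻⁴)(+0.6)+(7.4 × 10⁻⁴)(+2.66) = 1.9 × 10⁻³ → stable
The 59–83 m interval has Δρ < 0: lighter water underlies denser water.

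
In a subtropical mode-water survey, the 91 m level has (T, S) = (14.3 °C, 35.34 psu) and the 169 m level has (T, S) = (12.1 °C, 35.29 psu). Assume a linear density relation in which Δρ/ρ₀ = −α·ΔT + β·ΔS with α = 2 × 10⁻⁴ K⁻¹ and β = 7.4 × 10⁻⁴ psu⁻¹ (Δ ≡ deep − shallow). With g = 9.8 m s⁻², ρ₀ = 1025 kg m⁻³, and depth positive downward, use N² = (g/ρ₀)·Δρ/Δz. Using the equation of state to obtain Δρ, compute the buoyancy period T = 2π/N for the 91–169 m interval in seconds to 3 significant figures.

ΔT = -2.2 K, ΔS = -0.05 psu (deep − shallow).
Δρ/ρ₀ = −αΔT + βΔS = 4.40 × 10⁻⁴ − 3.70 × 10⁻⁵ = 4.03 × 10⁻⁴, so Δρ ≈ 0.4131 kg m⁻³.
N² = (g/ρ₀)·Δρ/Δz = g·(Δρ/ρ₀)/Δz = 9.8 × 4.03 × 10⁻⁴ / 78 = 5.0633 × 10⁻⁵ s⁻².
N = √(5.0633 × 10⁻⁵) = 7.1157 × 10⁻³ rad s⁻¹ → T = 2π/N = 883.00 s ≈ 883 s.

883 s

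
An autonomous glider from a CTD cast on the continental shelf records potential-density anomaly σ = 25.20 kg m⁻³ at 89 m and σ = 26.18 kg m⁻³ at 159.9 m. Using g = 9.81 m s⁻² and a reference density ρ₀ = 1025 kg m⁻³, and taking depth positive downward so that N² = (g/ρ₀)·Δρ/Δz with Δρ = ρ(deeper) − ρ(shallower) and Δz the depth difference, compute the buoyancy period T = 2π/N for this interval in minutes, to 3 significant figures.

Δρ = 1026.18 − 1025.20 = 0.98 kg m⁻³ over Δz = 159.9 − 89 = 70.9 m.
N² = (9.81/1025) × (0.98/70.9) = 1.3229 × 10⁻⁴ s⁻².
N = √(1.3229 × 10⁻⁴) = 0.011502 rad s⁻¹, so T = 2π/N = 546.27 s = 9.1045 min ≈ 9.10 min.

9.10 min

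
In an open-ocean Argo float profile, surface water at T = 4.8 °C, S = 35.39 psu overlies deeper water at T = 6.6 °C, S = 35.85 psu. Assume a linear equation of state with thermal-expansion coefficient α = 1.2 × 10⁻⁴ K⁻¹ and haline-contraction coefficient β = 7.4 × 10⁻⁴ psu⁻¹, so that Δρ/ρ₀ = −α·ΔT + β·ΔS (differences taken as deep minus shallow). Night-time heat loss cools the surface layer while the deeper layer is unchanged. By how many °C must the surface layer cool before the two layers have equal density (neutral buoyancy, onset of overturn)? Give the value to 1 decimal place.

1.0 °C

Neutral buoyancy requires Δρ = 0, i.e. −α(T_deep − T_surf′) + β(S_deep − S_surf) = 0.
T_surf′ = T_deep − (β/α)·ΔS = 6.6 − (7.4 × 10⁻⁴/1.2 × 10⁻⁴)·(+0.46) = 3.763 °C.
Cooling required: 4.8 − (3.763) = 1.037 °C.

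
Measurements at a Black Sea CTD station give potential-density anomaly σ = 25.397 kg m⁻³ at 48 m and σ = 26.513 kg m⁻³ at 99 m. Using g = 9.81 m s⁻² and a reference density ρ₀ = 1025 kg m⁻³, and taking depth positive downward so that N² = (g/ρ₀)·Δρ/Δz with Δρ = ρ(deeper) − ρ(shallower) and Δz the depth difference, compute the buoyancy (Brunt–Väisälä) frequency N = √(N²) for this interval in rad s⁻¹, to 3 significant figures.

0.0145 rad s⁻¹

Δρ = 1026.513 − 1025.397 = 1.116 kg m⁻³ over Δz = 99 − 48 = 51 m.
N² = (9.81/1025) × (1.116/51) = 2.0943 × 10⁻⁴ s⁻².
N = √(2.0943 × 10⁻⁴) = 0.014472 rad s⁻¹ ≈ 0.0145 rad s⁻¹.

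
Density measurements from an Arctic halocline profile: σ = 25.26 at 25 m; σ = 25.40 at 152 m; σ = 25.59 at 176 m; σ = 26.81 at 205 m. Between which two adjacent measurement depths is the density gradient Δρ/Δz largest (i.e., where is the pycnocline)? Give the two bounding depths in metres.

Compute the density gradient over each adjacent pair:
  25–152 m: Δρ/Δz = 0.14/127 = 1.1 × 10⁻³ kg m⁻⁴
  152–176 m: Δρ/Δz = 0.19/24 = 7.9 × 10⁻³ kg m⁻⁴
  176–205 m: Δρ/Δz = 1.22/29 = 0.042 kg m⁻⁴
The largest gradient is in the 176–205 m interval — the pycnocline.

176–205 m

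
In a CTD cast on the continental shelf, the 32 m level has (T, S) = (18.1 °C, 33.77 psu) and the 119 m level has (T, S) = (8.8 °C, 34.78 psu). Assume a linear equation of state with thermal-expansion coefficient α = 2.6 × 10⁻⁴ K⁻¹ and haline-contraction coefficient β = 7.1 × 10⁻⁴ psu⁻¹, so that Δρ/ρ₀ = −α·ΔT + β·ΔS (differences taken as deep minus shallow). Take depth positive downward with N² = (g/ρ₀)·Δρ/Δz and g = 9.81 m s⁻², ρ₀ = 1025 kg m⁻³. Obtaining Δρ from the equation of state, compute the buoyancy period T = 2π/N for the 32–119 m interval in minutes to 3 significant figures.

5.57 min

ΔT = -9.3 K, ΔS = +1.01 psu (deep − shallow).
Δρ/ρ₀ = −αΔT + βΔS = 2.418 × 10⁻³ + 7.171 × 10⁻⁴ = 3.1351 × 10⁻³, so Δρ ≈ 3.213 kg m⁻³.
N² = (g/ρ₀)·Δρ/Δz = g·(Δρ/ρ₀)/Δz = 9.81 × 3.1351 × 10⁻³ / 87 = 3.5351 × 10⁻⁴ s⁻².
N = √(3.5351 × 10⁻⁴) = 0.018802 rad s⁻¹ → T = 2π/N = 334.18 s = 5.5697 min ≈ 5.57 min.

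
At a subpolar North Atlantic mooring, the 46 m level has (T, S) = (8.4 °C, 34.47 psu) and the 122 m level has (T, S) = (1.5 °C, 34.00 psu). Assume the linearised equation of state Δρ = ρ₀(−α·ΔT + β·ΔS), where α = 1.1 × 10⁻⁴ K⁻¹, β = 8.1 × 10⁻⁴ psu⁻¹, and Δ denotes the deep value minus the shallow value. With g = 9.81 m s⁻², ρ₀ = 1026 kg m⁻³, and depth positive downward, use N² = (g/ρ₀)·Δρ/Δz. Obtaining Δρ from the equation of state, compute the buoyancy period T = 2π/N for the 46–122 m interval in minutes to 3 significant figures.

ΔT = -6.9 K, ΔS = -0.47 psu (deep − shallow).
Δρ/ρ₀ = −αΔT + βΔS = 7.59 × 10⁻⁴ − 3.807 × 10⁻⁴ = 3.783 × 10⁻⁴, so Δρ ≈ 0.3881 kg m⁻³.
N² = (g/ρ₀)·Δρ/Δz = g·(Δρ/ρ₀)/Δz = 9.81 × 3.783 × 10⁻⁴ / 76 = 4.8831 × 10⁻⁵ s⁻².
N = √(4.8831 × 10⁻⁵) = 6.9879 × 10⁻³ rad s⁻¹ → T = 2π/N = 899.15 s = 14.986 min ≈ 15.0 min.

15.0 min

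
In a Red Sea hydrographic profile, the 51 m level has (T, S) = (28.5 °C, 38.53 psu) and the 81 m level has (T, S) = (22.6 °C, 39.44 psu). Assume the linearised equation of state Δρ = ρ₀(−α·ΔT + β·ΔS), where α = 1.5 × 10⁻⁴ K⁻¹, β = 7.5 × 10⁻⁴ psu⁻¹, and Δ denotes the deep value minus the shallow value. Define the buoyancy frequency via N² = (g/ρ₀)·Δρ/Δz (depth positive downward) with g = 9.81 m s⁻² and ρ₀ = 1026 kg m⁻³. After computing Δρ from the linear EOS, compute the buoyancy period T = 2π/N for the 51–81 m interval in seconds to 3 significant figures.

ΔT = -5.9 K, ΔS = +0.91 psu (deep − shallow).
Δρ/ρ₀ = −αΔT + βΔS = 8.85 × 10⁻⁴ + 6.825 × 10⁻⁴ = 1.5675 × 10⁻³, so Δρ ≈ 1.608 kg m⁻³.
N² = (g/ρ₀)·Δρ/Δz = g·(Δρ/ρ₀)/Δz = 9.81 × 1.5675 × 10⁻³ / 30 = 5.1257 × 10⁻⁴ s⁻².
N = √(5.1257 × 10⁻⁴) = 0.022640 rad s⁻¹ → T = 2π/N = 277.53 s ≈ 278 s.

278 s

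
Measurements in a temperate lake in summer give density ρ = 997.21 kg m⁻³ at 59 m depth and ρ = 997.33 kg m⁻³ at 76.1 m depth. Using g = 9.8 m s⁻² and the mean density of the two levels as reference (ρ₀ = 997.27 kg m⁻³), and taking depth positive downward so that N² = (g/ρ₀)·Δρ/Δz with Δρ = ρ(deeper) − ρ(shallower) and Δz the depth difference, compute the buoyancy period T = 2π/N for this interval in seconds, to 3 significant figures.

Δρ = 997.33 − 997.21 = 0.12 kg m⁻³ over Δz = 76.1 − 59 = 17.1 m.
N² = (9.8/997.27) × (0.12/17.1) = 6.8960 × 10⁻⁵ s⁻².
N = √(6.8960 × 10⁻⁵) = 8.3042 × 10⁻³ rad s⁻¹, so T = 2π/N = 756.63 s ≈ 757 s.
A positive N² confirms static stability across the interval.

757 s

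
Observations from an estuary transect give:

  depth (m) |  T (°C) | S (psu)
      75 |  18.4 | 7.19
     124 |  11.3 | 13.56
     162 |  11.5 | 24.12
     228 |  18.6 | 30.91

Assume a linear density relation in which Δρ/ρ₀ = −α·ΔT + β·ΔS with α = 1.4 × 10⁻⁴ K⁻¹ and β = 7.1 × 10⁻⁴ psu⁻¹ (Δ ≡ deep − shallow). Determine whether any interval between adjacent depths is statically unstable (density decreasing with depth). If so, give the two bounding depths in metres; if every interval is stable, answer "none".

Evaluate Δρ/ρ₀ = −αΔT + βΔS across each adjacent pair:
  75–124 m: −αΔT+βΔS = −(1.4 × 10⁻⁴)(-7.1)+(7.1 × 10⁻⁴)(+6.37) = 5.5 × 10⁻³ → stable
  124–162 m: −αΔT+βΔS = −(1.4 × 10⁻⁴)(+0.2)+(7.1 × 10⁻⁴)(+10.56) = 7.5 × 10⁻³ → stable
  162–228 m: −αΔT+βΔS = −(1.4 × 10⁻⁴)(+7.1)+(7.1 × 10⁻⁴)(+6.79) = 3.8 × 10⁻³ → stable
Every interval has Δρ > 0: the column is stably stratified throughout.

none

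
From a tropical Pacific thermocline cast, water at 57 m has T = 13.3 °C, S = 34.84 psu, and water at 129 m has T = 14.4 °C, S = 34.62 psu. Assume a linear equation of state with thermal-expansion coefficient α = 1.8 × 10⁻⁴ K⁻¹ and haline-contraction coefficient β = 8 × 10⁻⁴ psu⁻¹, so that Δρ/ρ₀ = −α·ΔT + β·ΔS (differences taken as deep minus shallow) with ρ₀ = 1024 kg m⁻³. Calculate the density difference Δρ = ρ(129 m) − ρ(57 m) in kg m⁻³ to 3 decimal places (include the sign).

-0.383 kg m⁻³

ΔT = +1.1 K, ΔS = -0.22 psu (deep − shallow).
Δρ/ρ₀ = −(1.8 × 10⁻⁴)(+1.1) + (8 × 10⁻⁴)(-0.22) = -3.74 × 10⁻⁴.
Δρ = 1024 × (-3.74 × 10⁻⁴) = -0.383 kg m⁻³.
Negative Δρ: lighter below, statically unstable.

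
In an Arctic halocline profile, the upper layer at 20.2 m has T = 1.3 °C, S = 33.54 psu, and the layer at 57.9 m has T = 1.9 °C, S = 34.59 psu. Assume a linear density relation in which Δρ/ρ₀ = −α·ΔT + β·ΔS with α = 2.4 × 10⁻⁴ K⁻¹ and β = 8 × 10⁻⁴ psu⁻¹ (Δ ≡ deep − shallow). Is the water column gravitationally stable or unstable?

ΔT = 1.9 − 1.3 = +0.6 K and ΔS = 34.59 − 33.54 = +1.05 psu (deep − shallow).
−αΔT = -1.44 × 10⁻⁴; βΔS = 8.40 × 10⁻⁴; sum Δρ/ρ₀ = 6.96 × 10⁻⁴.
Δρ/ρ₀ > 0, so Δρ > 0: deeper water is denser → statically stable.

stable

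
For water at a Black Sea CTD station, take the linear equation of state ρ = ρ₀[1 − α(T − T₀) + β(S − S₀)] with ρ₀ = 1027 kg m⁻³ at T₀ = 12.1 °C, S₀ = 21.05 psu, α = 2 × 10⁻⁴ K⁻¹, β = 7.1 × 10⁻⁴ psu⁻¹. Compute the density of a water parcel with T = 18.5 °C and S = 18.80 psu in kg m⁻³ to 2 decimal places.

1024.04 kg m⁻³

T − T₀ = +6.4 K, S − S₀ = -2.25 psu.
Bracket = 1 − α·(+6.4) + β·(-2.25) = 1 + (-2.8775 × 10⁻³) = 0.9971225.
ρ = 1027 × 0.9971225 = 1024.04 kg m⁻³.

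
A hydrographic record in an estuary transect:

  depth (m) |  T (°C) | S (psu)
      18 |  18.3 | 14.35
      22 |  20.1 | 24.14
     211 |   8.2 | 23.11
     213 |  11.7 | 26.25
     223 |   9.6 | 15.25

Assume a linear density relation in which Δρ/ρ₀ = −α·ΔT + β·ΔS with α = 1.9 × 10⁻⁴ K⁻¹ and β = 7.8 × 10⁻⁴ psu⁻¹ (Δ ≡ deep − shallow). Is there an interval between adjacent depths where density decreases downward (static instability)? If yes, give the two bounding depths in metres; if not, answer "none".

Evaluate Δρ/ρ₀ = −αΔT + βΔS across each adjacent pair:
  18–22 m: −αΔT+βΔS = −(1.9 × 10⁻⁴)(+1.8)+(7.8 × 10⁻⁴)(+9.79) = 7.3 × 10⁻³ → stable
  22–211 m: −αΔT+βΔS = −(1.9 × 10⁻⁴)(-11.9)+(7.8 × 10⁻⁴)(-1.03) = 1.5 × 10⁻³ → stable
  211–213 m: −αΔT+βΔS = −(1.9 × 10⁻⁴)(+3.5)+(7.8 × 10⁻⁴)(+3.14) = 1.8 × 10⁻³ → stable
  213–223 m: −αΔT+βΔS = −(1.9 × 10⁻⁴)(-2.1)+(7.8 × 10⁻⁴)(-11.00) = -8.2 × 10⁻³ → UNSTABLE
The 213–223 m interval has Δρ < 0: lighter water underlies denser water.

213–223 m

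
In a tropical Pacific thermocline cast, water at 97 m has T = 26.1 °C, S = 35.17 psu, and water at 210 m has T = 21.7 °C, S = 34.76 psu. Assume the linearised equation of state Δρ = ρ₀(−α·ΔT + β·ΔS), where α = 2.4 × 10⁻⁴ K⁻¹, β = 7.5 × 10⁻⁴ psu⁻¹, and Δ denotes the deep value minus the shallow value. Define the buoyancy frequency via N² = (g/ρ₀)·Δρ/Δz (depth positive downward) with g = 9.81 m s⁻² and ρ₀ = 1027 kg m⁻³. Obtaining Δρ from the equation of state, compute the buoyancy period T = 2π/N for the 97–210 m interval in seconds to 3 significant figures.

779 s

ΔT = -4.4 K, ΔS = -0.41 psu (deep − shallow).
Δρ/ρ₀ = −αΔT + βΔS = 1.056 × 10⁻³ − 3.075 × 10⁻⁴ = 7.485 × 10⁻⁴, so Δρ ≈ 0.7687 kg m⁻³.
N² = (g/ρ₀)·Δρ/Δz = g·(Δρ/ρ₀)/Δz = 9.81 × 7.485 × 10⁻⁴ / 113 = 6.4980 × 10⁻⁵ s⁻².
N = √(6.4980 × 10⁻⁵) = 8.0610 × 10⁻³ rad s⁻¹ → T = 2π/N = 779.45 s ≈ 779 s.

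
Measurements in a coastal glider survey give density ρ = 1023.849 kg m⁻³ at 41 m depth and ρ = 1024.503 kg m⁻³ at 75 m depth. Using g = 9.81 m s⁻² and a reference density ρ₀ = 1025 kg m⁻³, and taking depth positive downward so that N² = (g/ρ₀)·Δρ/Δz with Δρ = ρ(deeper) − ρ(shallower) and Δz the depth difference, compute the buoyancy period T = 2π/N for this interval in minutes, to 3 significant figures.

Δρ = 1024.503 − 1023.849 = 0.654 kg m⁻³ over Δz = 75 − 41 = 34 m.
N² = (9.81/1025) × (0.654/34) = 1.8410 × 10⁻⁴ s⁻².
N = √(1.8410 × 10⁻⁴) = 0.013568 rad s⁻¹, so T = 2π/N = 463.09 s = 7.7182 min ≈ 7.72 min.

7.72 min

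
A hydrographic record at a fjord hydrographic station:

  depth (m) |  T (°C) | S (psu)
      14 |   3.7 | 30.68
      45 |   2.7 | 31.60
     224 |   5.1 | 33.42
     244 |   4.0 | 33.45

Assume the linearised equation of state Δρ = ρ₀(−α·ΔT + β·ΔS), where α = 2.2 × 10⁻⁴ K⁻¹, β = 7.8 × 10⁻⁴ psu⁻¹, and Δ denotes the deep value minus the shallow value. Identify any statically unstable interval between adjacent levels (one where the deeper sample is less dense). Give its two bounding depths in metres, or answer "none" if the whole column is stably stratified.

none

Evaluate Δρ/ρ₀ = −αΔT + βΔS across each adjacent pair:
  14–45 m: −αΔT+βΔS = −(2.2 × 10⁻⁴)(-1.0)+(7.8 × 10⁻⁴)(+0.92) = 9.4 × 10⁻⁴ → stable
  45–224 m: −αΔT+βΔS = −(2.2 × 10⁻⁴)(+2.4)+(7.8 × 10⁻⁴)(+1.82) = 8.9 × 10⁻⁴ → stable
  224–244 m: −αΔT+βΔS = −(2.2 × 10⁻⁴)(-1.1)+(7.8 × 10⁻⁴)(+0.03) = 2.7 × 10⁻⁴ → stable
Every interval has Δρ > 0: the column is stably stratified throughout.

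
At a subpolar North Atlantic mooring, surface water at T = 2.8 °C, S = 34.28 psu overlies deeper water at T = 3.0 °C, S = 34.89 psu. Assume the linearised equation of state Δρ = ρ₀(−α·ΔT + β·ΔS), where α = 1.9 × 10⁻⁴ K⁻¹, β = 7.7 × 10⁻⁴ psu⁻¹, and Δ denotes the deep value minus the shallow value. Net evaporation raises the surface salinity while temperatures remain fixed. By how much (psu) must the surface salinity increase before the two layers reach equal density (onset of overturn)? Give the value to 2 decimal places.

Neutral buoyancy requires −α(T_deep − T_surf) + β(S_deep − S_surf′) = 0.
S_surf′ = S_deep − (α/β)·ΔT = 34.89 − (1.9 × 10⁻⁴/7.7 × 10⁻⁴)·(+0.2) = 34.8406 psu.
Increase required: 34.8406 − 34.28 = 0.5606 psu.

0.56 psu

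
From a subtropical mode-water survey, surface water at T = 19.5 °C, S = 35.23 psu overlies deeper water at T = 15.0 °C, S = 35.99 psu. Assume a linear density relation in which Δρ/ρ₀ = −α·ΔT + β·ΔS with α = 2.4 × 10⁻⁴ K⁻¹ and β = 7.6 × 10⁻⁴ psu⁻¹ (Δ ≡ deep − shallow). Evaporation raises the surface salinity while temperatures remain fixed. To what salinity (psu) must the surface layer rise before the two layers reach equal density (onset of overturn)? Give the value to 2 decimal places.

Neutral buoyancy requires −α(T_deep − T_surf) + β(S_deep − S_surf′) = 0.
S_surf′ = S_deep − (α/β)·ΔT = 35.99 − (2.4 × 10⁻⁴/7.6 × 10⁻⁴)·(-4.5) = 37.4111 psu.
Increase required: 37.4111 − 35.23 = 2.1811 psu.

37.41 psu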